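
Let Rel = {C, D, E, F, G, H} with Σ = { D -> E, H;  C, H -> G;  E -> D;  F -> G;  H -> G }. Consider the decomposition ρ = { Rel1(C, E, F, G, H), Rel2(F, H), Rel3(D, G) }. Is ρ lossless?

Chase test. Columns are C, D, E, F, G, H; row i has aⱼ where attribute j ∈ Reli, else bᵢⱼ.
Initial tableau (one row per fragment):
  row 1: a1 b12 a3 a4 a5 a6
  row 2: b21 b22 b23 a4 b25 a6
  row 3: b31 a2 b33 b34 a5 b36
Rows 1 and 2 agree on F; apply F→G and equate their G entries.
No row becomes fully distinguished — the join is lossy.

No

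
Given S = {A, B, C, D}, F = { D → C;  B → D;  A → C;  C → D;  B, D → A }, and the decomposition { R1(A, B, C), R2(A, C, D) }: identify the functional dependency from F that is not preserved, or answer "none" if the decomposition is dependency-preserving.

D → C lies within R2.
B → D: restricted closure across fragments reaches D.
A → C lies within R1.
C → D lies within R2.
B, D → A: restricted closure across fragments reaches A.
Every dependency is enforceable on the fragments, so the decomposition is dependency-preserving.

none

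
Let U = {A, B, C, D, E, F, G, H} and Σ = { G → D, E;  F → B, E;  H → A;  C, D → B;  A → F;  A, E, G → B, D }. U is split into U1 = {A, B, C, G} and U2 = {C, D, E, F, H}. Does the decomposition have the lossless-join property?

No

Common attributes: U1 ∩ U2 = {C}.
No dependency enlarges {C}, so (C)⁺ = {C}.
The closure contains neither all of U1 = {A, B, C, G} nor all of U2 = {C, D, E, F, H}, so the common attributes are not a superkey of either fragment. The join is lossy.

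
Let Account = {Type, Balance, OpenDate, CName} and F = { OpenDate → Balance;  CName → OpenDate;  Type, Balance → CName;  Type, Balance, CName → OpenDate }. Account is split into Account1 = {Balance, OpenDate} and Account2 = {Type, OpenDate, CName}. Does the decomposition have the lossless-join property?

Yes

Common attributes: Account1 ∩ Account2 = {OpenDate}.
Closure of {OpenDate}: OpenDate → Balance applies, adding Balance. So (OpenDate)⁺ = {Balance, OpenDate}.
This closure contains every attribute of Account1, so Account1 ∩ Account2 → Account1. The join is lossless.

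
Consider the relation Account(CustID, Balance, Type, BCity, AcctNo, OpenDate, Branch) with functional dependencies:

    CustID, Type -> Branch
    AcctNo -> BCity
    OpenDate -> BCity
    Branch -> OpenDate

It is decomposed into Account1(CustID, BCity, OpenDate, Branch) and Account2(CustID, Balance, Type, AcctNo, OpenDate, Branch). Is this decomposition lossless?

Common attributes: Account1 ∩ Account2 = {CustID, OpenDate, Branch}.
Closure of {CustID, OpenDate, Branch}: OpenDate → BCity applies, adding BCity. So (CustID, OpenDate, Branch)⁺ = {CustID, BCity, OpenDate, Branch}.
This closure contains every attribute of Account1, so Account1 ∩ Account2 → Account1. The join is lossless.

Yes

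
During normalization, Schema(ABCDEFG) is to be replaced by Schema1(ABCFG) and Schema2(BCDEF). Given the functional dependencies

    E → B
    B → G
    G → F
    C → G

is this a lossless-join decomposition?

No

Common attributes: Schema1 ∩ Schema2 = {BCF}.
Closure of {BCF}: B → G applies, adding G. So (BCF)⁺ = {BCFG}.
The closure contains neither all of Schema1 = {ABCFG} nor all of Schema2 = {BCDEF}, so the common attributes are not a superkey of either fragment. The join is lossy.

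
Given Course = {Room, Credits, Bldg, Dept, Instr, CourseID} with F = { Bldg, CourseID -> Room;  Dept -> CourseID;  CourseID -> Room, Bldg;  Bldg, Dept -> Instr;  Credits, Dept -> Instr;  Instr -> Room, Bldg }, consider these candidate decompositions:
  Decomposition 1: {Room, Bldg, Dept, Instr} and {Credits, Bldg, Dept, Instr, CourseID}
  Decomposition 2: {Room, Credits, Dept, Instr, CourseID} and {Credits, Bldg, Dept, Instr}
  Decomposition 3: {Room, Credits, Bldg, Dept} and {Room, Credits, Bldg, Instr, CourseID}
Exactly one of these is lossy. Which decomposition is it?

Decomposition 1: common = {Bldg, Dept, Instr}, closure = {Room, Bldg, Dept, Instr, CourseID} → lossless.
Decomposition 2: common = {Credits, Dept, Instr}, closure = {Room, Credits, Bldg, Dept, Instr, CourseID} → lossless.
Decomposition 3: common = {Room, Credits, Bldg}, closure = {Room, Credits, Bldg} → lossy.

Decomposition 3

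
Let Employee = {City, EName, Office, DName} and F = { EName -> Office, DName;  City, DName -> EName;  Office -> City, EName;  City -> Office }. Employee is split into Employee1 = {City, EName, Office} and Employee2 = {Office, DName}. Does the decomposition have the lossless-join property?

Common attributes: Employee1 ∩ Employee2 = {Office}.
Closure of {Office}: Office → City, EName applies, adding City, EName; EName → Office, DName applies, adding DName. So (Office)⁺ = {City, EName, Office, DName}.
This closure contains every attribute of Employee1, so Employee1 ∩ Employee2 → Employee1. The join is lossless.

Yes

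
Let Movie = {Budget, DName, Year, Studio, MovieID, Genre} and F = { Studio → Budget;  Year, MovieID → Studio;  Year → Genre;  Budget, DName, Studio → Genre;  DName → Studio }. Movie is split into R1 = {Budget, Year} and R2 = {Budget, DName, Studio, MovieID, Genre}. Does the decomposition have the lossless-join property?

No

Common attributes: R1 ∩ R2 = {Budget}.
No dependency enlarges {Budget}, so (Budget)⁺ = {Budget}.
The closure contains neither all of R1 = {Budget, Year} nor all of R2 = {Budget, DName, Studio, MovieID, Genre}, so the common attributes are not a superkey of either fragment. The join is lossy.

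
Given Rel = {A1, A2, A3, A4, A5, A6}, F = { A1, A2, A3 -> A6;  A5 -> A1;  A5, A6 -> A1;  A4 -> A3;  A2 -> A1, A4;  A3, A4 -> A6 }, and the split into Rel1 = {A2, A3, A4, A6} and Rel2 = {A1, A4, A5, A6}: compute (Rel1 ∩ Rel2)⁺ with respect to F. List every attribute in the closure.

A3, A4, A6

Rel1 ∩ Rel2 = {A4, A6}.
A4 → A3 applies, adding A3
Closure: {A3, A4, A6}.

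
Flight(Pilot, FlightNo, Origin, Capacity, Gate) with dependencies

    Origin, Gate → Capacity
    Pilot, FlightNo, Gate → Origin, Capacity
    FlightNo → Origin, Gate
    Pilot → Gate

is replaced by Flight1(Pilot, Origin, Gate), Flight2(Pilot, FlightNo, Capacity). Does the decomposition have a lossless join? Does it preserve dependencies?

Lossless test: (Pilot)⁺ = {Pilot, Gate}, which is a superkey of neither fragment — lossy.
Dependency preservation: the restricted closure of {Origin, Gate} across the fragments never reaches {Capacity}, so Origin, Gate → Capacity cannot be enforced without a join — not preserved.

lossy and not dependency-preserving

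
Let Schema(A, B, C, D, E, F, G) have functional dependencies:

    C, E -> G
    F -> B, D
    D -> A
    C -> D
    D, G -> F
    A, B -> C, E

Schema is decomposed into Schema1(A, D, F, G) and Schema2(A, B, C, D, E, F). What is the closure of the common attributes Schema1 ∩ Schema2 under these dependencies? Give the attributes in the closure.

Schema1 ∩ Schema2 = {A, D, F}.
F → B, D applies, adding B
A, B → C, E applies, adding C, E
C, E → G applies, adding G
Closure: {A, B, C, D, E, F, G}.

A, B, C, D, E, F, G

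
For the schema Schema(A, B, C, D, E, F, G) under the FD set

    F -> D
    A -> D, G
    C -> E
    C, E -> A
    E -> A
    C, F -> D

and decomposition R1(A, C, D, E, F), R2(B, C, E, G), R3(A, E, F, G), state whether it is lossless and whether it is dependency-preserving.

lossy but dependency-preserving

Lossless test (chase): Rows 1 and 3 agree on F; apply F→D and equate their D entries. Rows 1 and 3 agree on A; apply A→D, G and equate their D, G entries. Rows 1 and 2 agree on C, E; apply C, E→A and equate their A entries. Rows 1 and 2 agree on A; apply A→D, G and equate their D, G entries. No row becomes fully distinguished — the join is lossy.
Dependency preservation: A → D, G is not contained in any single fragment, but the restricted closure of its left-hand side across the fragments still reaches the right-hand side; the remaining FDs each lie inside some fragment. All dependencies are preserved.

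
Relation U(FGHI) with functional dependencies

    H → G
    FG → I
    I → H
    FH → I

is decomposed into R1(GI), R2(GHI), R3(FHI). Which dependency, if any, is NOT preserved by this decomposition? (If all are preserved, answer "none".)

Check FG → I: no single fragment contains all of {FGI}, and the restricted closure of {FG} across the fragments never reaches {I}.
H → G is preserved.
I → H is preserved.
FH → I is preserved.

FG → I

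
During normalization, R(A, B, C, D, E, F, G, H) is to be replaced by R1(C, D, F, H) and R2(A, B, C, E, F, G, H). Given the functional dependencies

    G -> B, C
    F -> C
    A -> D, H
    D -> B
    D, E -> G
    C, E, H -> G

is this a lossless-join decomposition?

No

Common attributes: R1 ∩ R2 = {C, F, H}.
No dependency enlarges {C, F, H}, so (C, F, H)⁺ = {C, F, H}.
The closure contains neither all of R1 = {C, D, F, H} nor all of R2 = {A, B, C, E, F, G, H}, so the common attributes are not a superkey of either fragment. The join is lossy.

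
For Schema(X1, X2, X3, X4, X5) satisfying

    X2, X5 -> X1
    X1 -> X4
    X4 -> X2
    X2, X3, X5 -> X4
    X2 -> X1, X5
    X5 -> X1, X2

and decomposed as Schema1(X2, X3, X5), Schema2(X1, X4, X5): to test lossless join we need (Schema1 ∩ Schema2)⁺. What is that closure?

Schema1 ∩ Schema2 = {X5}.
X5 → X1, X2 applies, adding X1, X2
X1 → X4 applies, adding X4
Closure: {X1, X2, X4, X5}.

X1, X2, X4, X5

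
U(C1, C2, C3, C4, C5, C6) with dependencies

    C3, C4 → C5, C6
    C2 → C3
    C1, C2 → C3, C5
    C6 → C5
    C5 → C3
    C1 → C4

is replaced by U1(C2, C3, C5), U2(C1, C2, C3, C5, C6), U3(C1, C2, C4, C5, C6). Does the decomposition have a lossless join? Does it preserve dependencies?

lossless but not dependency-preserving

Lossless test (chase): Rows 1 and 3 agree on C2; apply C2→C3 and equate their C3 entries. Rows 2 and 3 agree on C1; apply C1→C4 and equate their C4 entries. Row 2 is now all distinguished symbols — the join is lossless.
Dependency preservation: the restricted closure of {C3, C4} across the fragments never reaches {C5, C6}, so C3, C4 → C5, C6 cannot be enforced without a join — not preserved.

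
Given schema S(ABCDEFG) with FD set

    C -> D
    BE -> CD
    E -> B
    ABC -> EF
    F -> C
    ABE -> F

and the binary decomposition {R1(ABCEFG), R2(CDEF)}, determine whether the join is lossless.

Common attributes: R1 ∩ R2 = {CEF}.
Closure of {CEF}: C → D applies, adding D; E → B applies, adding B. So (CEF)⁺ = {BCDEF}.
This closure contains every attribute of R2, so R1 ∩ R2 → R2. The join is lossless.

Yes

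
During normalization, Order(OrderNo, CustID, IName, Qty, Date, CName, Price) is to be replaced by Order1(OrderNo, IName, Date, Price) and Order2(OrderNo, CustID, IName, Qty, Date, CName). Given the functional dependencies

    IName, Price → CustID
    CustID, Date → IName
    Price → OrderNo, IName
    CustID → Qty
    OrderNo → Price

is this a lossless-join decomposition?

Common attributes: Order1 ∩ Order2 = {OrderNo, IName, Date}.
Closure of {OrderNo, IName, Date}: OrderNo → Price applies, adding Price; IName, Price → CustID applies, adding CustID; CustID → Qty applies, adding Qty. So (OrderNo, IName, Date)⁺ = {OrderNo, CustID, IName, Qty, Date, Price}.
This closure contains every attribute of Order1, so Order1 ∩ Order2 → Order1. The join is lossless.

Yes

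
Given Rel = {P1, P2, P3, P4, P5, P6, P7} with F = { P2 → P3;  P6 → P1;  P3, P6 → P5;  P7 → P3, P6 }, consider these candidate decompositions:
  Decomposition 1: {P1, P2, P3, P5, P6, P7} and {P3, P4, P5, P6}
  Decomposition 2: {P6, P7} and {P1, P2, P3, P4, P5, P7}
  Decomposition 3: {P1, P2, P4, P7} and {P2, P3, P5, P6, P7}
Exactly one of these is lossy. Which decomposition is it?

Decomposition 1

Decomposition 1: common = {P3, P5, P6}, closure = {P1, P3, P5, P6} → lossy.
Decomposition 2: common = {P7}, closure = {P1, P3, P5, P6, P7} → lossless.
Decomposition 3: common = {P2, P7}, closure = {P1, P2, P3, P5, P6, P7} → lossless.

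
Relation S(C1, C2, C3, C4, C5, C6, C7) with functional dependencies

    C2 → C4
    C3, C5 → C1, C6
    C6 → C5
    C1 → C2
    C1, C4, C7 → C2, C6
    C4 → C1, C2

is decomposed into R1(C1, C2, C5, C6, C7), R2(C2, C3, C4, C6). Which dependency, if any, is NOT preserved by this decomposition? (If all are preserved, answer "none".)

C3, C5 → C1, C6

Check C3, C5 → C1, C6: no single fragment contains all of {C1, C3, C5, C6}, and the restricted closure of {C3, C5} across the fragments never reaches {C1, C6}.
C2 → C4 is preserved.
C6 → C5 is preserved.
C1 → C2 is preserved.
C1, C4, C7 → C2, C6 is preserved.
C4 → C1, C2 is preserved.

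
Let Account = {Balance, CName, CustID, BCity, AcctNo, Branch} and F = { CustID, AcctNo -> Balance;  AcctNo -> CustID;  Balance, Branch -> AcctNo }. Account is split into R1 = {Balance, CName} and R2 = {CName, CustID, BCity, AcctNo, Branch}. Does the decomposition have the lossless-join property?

No

Common attributes: R1 ∩ R2 = {CName}.
No dependency enlarges {CName}, so (CName)⁺ = {CName}.
The closure contains neither all of R1 = {Balance, CName} nor all of R2 = {CName, CustID, BCity, AcctNo, Branch}, so the common attributes are not a superkey of either fragment. The join is lossy.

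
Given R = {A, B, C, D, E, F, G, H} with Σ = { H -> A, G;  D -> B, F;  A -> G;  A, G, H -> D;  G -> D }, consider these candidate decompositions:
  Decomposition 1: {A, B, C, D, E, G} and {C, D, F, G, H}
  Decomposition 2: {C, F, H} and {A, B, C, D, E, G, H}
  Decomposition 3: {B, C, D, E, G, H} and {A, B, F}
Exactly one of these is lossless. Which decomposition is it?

Decomposition 2

Decomposition 1: common = {C, D, G}, closure = {B, C, D, F, G} → lossy.
Decomposition 2: common = {C, H}, closure = {A, B, C, D, F, G, H} → lossless.
Decomposition 3: common = {B}, closure = {B} → lossy.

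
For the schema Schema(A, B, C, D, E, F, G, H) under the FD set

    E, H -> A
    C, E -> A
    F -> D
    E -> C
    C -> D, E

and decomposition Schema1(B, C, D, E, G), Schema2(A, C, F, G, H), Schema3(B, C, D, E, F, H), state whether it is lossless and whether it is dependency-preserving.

Lossless test (chase): Rows 1 and 3 agree on C, E; apply C, E→A and equate their A entries. Rows 2 and 3 agree on F; apply F→D and equate their D entries. Rows 1 and 2 agree on C; apply C→D, E and equate their D, E entries. Rows 2 and 3 agree on E, H; apply E, H→A and equate their A entries. No row becomes fully distinguished — the join is lossy.
Dependency preservation: E, H → A; C, E → A are not contained in any single fragment, but the restricted closure of each left-hand side across the fragments still reaches the right-hand side; the remaining FDs each lie inside some fragment. All dependencies are preserved.

lossy but dependency-preserving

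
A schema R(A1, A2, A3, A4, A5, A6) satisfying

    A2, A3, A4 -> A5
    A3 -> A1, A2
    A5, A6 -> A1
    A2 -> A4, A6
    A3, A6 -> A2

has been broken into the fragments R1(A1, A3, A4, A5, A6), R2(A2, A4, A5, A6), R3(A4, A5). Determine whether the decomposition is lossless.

No

Chase test. Columns are A1, A2, A3, A4, A5, A6; row i has aⱼ where attribute j ∈ Ri, else bᵢⱼ.
Initial tableau (one row per fragment):
  row 1: a1 b12 a3 a4 a5 a6
  row 2: b21 a2 b23 a4 a5 a6
  row 3: b31 b32 b33 a4 a5 b36
Rows 1 and 2 agree on A5, A6; apply A5, A6→A1 and equate their A1 entries.
No row becomes fully distinguished — the join is lossy.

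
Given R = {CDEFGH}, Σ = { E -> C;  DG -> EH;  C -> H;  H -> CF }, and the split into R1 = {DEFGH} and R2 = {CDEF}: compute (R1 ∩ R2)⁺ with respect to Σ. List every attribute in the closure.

CDEFH

R1 ∩ R2 = {DEF}.
E → C applies, adding C
C → H applies, adding H
Closure: {CDEFH}.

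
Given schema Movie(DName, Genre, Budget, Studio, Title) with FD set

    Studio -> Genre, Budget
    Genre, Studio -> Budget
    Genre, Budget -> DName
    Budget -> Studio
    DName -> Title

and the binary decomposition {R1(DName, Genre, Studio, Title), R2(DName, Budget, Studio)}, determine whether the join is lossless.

Common attributes: R1 ∩ R2 = {DName, Studio}.
Closure of {DName, Studio}: Studio → Genre, Budget applies, adding Genre, Budget; DName → Title applies, adding Title. So (DName, Studio)⁺ = {DName, Genre, Budget, Studio, Title}.
This closure contains every attribute of R1, so R1 ∩ R2 → R1. The join is lossless.

Yes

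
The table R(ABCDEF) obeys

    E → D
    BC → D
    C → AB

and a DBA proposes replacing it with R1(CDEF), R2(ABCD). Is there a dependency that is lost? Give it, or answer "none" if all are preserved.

none

E → D lies within R1.
BC → D lies within R2.
C → AB lies within R2.
Every dependency is enforceable on the fragments, so the decomposition is dependency-preserving.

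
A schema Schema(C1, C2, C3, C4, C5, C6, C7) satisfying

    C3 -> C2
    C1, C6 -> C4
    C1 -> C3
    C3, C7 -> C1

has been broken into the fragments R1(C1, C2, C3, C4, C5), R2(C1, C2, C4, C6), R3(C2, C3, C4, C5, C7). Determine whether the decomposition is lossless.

Chase test. Columns are C1, C2, C3, C4, C5, C6, C7; row i has aⱼ where attribute j ∈ Ri, else bᵢⱼ.
Initial tableau (one row per fragment):
  row 1: a1 a2 a3 a4 a5 b16 b17
  row 2: a1 a2 b23 a4 b25 a6 b27
  row 3: b31 a2 a3 a4 a5 b36 a7
Rows 1 and 2 agree on C1; apply C1→C3 and equate their C3 entries.
No row becomes fully distinguished — the join is lossy.

No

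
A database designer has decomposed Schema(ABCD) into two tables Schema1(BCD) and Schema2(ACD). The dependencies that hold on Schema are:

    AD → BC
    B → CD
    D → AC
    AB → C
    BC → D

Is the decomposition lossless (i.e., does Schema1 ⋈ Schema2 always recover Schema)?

Yes

Common attributes: Schema1 ∩ Schema2 = {CD}.
Closure of {CD}: D → AC applies, adding A; AD → BC applies, adding B. So (CD)⁺ = {ABCD}.
This closure contains every attribute of Schema1, so Schema1 ∩ Schema2 → Schema1. The join is lossless.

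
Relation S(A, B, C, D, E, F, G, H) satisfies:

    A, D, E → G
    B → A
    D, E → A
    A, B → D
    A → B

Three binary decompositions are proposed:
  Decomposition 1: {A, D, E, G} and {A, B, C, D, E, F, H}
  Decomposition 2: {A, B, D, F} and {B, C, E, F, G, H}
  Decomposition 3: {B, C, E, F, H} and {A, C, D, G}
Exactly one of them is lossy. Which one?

Decomposition 1: common = {A, D, E}, closure = {A, B, D, E, G} → lossless.
Decomposition 2: common = {B, F}, closure = {A, B, D, F} → lossless.
Decomposition 3: common = {C}, closure = {C} → lossy.

Decomposition 3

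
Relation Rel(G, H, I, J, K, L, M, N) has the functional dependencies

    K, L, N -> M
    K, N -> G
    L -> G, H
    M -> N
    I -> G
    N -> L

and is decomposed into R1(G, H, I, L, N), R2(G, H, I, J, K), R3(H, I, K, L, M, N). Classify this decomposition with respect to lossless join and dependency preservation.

Lossless test (chase): Rows 1 and 3 agree on L; apply L→G, H and equate their G, H entries. No row becomes fully distinguished — the join is lossy.
Dependency preservation: K, N → G is not contained in any single fragment, but the restricted closure of its left-hand side across the fragments still reaches the right-hand side; the remaining FDs each lie inside some fragment. All dependencies are preserved.

lossy but dependency-preserving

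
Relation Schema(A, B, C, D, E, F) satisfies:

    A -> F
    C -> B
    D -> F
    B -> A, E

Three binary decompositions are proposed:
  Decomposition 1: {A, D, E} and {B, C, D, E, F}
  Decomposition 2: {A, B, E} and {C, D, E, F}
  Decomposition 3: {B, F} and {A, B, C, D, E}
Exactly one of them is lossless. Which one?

Decomposition 3

Decomposition 1: common = {D, E}, closure = {D, E, F} → lossy.
Decomposition 2: common = {E}, closure = {E} → lossy.
Decomposition 3: common = {B}, closure = {A, B, E, F} → lossless.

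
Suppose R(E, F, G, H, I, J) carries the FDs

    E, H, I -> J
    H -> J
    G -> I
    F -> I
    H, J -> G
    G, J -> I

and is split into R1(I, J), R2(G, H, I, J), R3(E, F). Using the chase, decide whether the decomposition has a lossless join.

No

Chase test. Columns are E, F, G, H, I, J; row i has aⱼ where attribute j ∈ Ri, else bᵢⱼ.
Initial tableau (one row per fragment):
  row 1: b11 b12 b13 b14 a5 a6
  row 2: b21 b22 a3 a4 a5 a6
  row 3: a1 a2 b33 b34 b35 b36
No row becomes fully distinguished — the join is lossy.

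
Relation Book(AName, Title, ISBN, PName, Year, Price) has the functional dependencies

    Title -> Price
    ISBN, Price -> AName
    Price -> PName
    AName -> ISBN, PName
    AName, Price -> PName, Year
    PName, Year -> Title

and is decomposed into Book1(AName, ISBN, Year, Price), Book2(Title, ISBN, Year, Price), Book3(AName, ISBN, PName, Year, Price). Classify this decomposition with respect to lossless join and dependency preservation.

lossless and dependency-preserving

Lossless test (chase): Rows 1 and 2 agree on ISBN, Price; apply ISBN, Price→AName and equate their AName entries. Rows 1 and 2 agree on Price; apply Price→PName and equate their PName entries. Rows 1 and 3 agree on Price; apply Price→PName and equate their PName entries. Rows 1 and 2 agree on PName, Year; apply PName, Year→Title and equate their Title entries. Rows 1 and 3 agree on PName, Year; apply PName, Year→Title and equate their Title entries. Row 1 is now all distinguished symbols — the join is lossless.
Dependency preservation: PName, Year → Title is not contained in any single fragment, but the restricted closure of its left-hand side across the fragments still reaches the right-hand side; the remaining FDs each lie inside some fragment. All dependencies are preserved.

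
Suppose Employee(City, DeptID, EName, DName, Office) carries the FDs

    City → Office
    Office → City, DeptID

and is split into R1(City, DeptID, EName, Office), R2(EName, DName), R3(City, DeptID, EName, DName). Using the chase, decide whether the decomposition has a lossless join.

Chase test. Columns are City, DeptID, EName, DName, Office; row i has aⱼ where attribute j ∈ Ri, else bᵢⱼ.
Initial tableau (one row per fragment):
  row 1: a1 a2 a3 b14 a5
  row 2: b21 b22 a3 a4 b25
  row 3: a1 a2 a3 a4 b35
Rows 1 and 3 agree on City; apply City→Office and equate their Office entries.
Row 3 is now all distinguished symbols — the join is lossless.

Yes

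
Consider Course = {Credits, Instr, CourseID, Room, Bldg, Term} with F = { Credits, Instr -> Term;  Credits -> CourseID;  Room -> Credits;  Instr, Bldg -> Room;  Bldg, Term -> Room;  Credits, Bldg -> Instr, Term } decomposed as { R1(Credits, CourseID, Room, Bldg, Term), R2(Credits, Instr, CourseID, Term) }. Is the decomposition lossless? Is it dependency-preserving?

Lossless test: (Credits, CourseID, Term)⁺ = {Credits, CourseID, Term}, which is a superkey of neither fragment — lossy.
Dependency preservation: the restricted closure of {Instr, Bldg} across the fragments never reaches {Room}, so Instr, Bldg → Room cannot be enforced without a join — not preserved.

lossy and not dependency-preserving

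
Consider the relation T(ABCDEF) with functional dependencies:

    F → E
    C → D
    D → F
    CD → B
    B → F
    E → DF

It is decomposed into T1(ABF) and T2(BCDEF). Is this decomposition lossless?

Common attributes: T1 ∩ T2 = {BF}.
Closure of {BF}: F → E applies, adding E; E → DF applies, adding D. So (BF)⁺ = {BDEF}.
The closure contains neither all of T1 = {ABF} nor all of T2 = {BCDEF}, so the common attributes are not a superkey of either fragment. The join is lossy.

No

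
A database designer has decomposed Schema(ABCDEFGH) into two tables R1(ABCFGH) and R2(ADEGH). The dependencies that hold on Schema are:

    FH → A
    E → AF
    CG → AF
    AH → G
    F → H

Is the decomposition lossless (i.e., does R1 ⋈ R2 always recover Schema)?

No

Common attributes: R1 ∩ R2 = {AGH}.
No dependency enlarges {AGH}, so (AGH)⁺ = {AGH}.
The closure contains neither all of R1 = {ABCFGH} nor all of R2 = {ADEGH}, so the common attributes are not a superkey of either fragment. The join is lossy.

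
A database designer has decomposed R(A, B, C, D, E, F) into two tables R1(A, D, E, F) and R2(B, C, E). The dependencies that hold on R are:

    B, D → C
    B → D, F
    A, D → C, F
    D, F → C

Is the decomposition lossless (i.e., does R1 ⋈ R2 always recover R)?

No

Common attributes: R1 ∩ R2 = {E}.
No dependency enlarges {E}, so (E)⁺ = {E}.
The closure contains neither all of R1 = {A, D, E, F} nor all of R2 = {B, C, E}, so the common attributes are not a superkey of either fragment. The join is lossy.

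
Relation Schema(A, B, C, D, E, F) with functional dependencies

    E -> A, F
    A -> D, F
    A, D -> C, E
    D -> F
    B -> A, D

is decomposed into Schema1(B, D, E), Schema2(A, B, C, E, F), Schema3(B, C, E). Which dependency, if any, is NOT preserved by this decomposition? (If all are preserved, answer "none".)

Check D → F: no single fragment contains all of {D, F}, and the restricted closure of {D} across the fragments never reaches {F}.
E → A, F is preserved.
A → D, F is preserved.
A, D → C, E is preserved.
B → A, D is preserved.

D -> F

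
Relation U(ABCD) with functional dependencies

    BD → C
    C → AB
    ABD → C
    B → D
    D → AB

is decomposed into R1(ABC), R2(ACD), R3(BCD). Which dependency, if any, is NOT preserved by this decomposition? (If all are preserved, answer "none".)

none

BD → C lies within R3.
C → AB lies within R1.
ABD → C: restricted closure across fragments reaches C.
B → D lies within R3.
D → AB: restricted closure across fragments reaches AB.
Every dependency is enforceable on the fragments, so the decomposition is dependency-preserving.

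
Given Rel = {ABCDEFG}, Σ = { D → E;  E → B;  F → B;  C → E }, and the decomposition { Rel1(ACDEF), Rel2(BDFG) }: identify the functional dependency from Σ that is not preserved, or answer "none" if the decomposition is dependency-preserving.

E → B

Check E → B: no single fragment contains all of {BE}, and the restricted closure of {E} across the fragments never reaches {B}.
D → E is preserved.
F → B is preserved.
C → E is preserved.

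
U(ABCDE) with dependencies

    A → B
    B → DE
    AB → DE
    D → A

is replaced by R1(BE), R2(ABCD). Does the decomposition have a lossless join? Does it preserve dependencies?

Lossless test: (B)⁺ = {ABDE}, which contains all of one fragment — lossless.
Dependency preservation: B → DE; AB → DE are not contained in any single fragment, but the restricted closure of each left-hand side across the fragments still reaches the right-hand side; the remaining FDs each lie inside some fragment. All dependencies are preserved.

lossless and dependency-preserving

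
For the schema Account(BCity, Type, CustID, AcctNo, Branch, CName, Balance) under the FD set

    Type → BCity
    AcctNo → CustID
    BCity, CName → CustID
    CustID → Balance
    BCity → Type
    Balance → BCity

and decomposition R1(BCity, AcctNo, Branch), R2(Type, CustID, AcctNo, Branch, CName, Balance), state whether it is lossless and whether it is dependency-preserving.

Lossless test: (AcctNo, Branch)⁺ = {BCity, Type, CustID, AcctNo, Branch, Balance}, which contains all of one fragment — lossless.
Dependency preservation: the restricted closure of {Type} across the fragments never reaches {BCity}, so Type → BCity cannot be enforced without a join — not preserved.

lossless but not dependency-preserving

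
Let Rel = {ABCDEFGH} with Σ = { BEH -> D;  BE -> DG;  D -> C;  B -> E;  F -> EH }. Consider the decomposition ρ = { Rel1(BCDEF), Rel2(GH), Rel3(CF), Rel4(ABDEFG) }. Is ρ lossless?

Chase test. Columns are ABCDEFGH; row i has aⱼ where attribute j ∈ Reli, else bᵢⱼ.
Initial tableau (one row per fragment):
  row 1: b11 a2 a3 a4 a5 a6 b17 b18
  row 2: b21 b22 b23 b24 b25 b26 a7 a8
  row 3: b31 b32 a3 b34 b35 a6 b37 b38
  row 4: a1 a2 b43 a4 a5 a6 a7 b48
Rows 1 and 4 agree on BE; apply BE→DG and equate their DG entries.
Rows 1 and 4 agree on D; apply D→C and equate their C entries.
Rows 1 and 3 agree on F; apply F→EH and equate their EH entries.
Rows 1 and 4 agree on F; apply F→EH and equate their EH entries.
No row becomes fully distinguished — the join is lossy.

No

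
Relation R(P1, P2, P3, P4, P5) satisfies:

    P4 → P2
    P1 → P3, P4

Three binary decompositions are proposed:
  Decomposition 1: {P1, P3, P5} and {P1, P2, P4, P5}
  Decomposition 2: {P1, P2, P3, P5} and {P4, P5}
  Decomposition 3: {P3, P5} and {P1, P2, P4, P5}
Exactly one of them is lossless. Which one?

Decomposition 1

Decomposition 1: common = {P1, P5}, closure = {P1, P2, P3, P4, P5} → lossless.
Decomposition 2: common = {P5}, closure = {P5} → lossy.
Decomposition 3: common = {P5}, closure = {P5} → lossy.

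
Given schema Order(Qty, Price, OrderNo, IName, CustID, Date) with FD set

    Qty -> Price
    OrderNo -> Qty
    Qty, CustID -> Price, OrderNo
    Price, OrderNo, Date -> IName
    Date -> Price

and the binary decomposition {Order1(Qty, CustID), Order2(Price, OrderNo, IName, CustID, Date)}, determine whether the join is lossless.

Common attributes: Order1 ∩ Order2 = {CustID}.
No dependency enlarges {CustID}, so (CustID)⁺ = {CustID}.
The closure contains neither all of Order1 = {Qty, CustID} nor all of Order2 = {Price, OrderNo, IName, CustID, Date}, so the common attributes are not a superkey of either fragment. The join is lossy.

No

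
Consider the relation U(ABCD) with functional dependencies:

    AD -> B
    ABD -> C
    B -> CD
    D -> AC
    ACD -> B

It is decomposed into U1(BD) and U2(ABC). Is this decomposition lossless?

Common attributes: U1 ∩ U2 = {B}.
Closure of {B}: B → CD applies, adding CD; D → AC applies, adding A. So (B)⁺ = {ABCD}.
This closure contains every attribute of U1, so U1 ∩ U2 → U1. The join is lossless.

Yes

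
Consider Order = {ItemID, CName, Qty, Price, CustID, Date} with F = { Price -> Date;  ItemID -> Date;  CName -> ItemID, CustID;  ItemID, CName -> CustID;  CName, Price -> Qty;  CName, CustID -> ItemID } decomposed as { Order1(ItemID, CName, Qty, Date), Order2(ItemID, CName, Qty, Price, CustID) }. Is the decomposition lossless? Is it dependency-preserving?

lossless but not dependency-preserving

Lossless test: (ItemID, CName, Qty)⁺ = {ItemID, CName, Qty, CustID, Date}, which contains all of one fragment — lossless.
Dependency preservation: the restricted closure of {Price} across the fragments never reaches {Date}, so Price → Date cannot be enforced without a join — not preserved.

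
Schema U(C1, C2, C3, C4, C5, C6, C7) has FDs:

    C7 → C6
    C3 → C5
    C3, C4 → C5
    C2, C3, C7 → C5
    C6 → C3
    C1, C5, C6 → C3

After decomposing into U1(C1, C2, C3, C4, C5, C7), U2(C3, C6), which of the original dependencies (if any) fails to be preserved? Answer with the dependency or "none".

C7 → C6

Check C7 → C6: no single fragment contains all of {C6, C7}, and the restricted closure of {C7} across the fragments never reaches {C6}.
C3 → C5 is preserved.
C3, C4 → C5 is preserved.
C2, C3, C7 → C5 is preserved.
C6 → C3 is preserved.
C1, C5, C6 → C3 is preserved.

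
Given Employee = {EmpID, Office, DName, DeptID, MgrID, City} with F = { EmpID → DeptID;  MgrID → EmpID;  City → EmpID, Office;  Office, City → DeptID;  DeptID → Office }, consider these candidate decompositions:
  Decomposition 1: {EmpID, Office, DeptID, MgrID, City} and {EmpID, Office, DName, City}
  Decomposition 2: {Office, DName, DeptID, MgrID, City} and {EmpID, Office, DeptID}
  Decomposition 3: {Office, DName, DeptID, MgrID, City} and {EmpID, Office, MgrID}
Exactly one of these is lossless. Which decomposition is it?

Decomposition 3

Decomposition 1: common = {EmpID, Office, City}, closure = {EmpID, Office, DeptID, City} → lossy.
Decomposition 2: common = {Office, DeptID}, closure = {Office, DeptID} → lossy.
Decomposition 3: common = {Office, MgrID}, closure = {EmpID, Office, DeptID, MgrID} → lossless.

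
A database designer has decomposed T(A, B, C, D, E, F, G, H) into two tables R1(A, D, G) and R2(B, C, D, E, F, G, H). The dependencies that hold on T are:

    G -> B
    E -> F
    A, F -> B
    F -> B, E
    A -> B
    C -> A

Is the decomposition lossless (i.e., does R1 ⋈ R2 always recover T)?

No

Common attributes: R1 ∩ R2 = {D, G}.
Closure of {D, G}: G → B applies, adding B. So (D, G)⁺ = {B, D, G}.
The closure contains neither all of R1 = {A, D, G} nor all of R2 = {B, C, D, E, F, G, H}, so the common attributes are not a superkey of either fragment. The join is lossy.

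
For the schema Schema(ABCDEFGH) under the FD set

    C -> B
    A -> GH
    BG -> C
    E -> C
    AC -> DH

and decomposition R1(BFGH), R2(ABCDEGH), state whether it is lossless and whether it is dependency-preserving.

Lossless test: (BGH)⁺ = {BCGH}, which is a superkey of neither fragment — lossy.
Dependency preservation: every FD's attributes lie within a single fragment, so each can be enforced locally — preserved.

lossy but dependency-preserving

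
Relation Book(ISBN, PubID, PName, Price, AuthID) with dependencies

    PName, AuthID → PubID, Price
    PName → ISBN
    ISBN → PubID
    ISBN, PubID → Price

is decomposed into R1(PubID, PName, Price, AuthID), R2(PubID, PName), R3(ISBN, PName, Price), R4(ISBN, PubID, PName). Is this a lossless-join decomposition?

Yes

Chase test. Columns are ISBN, PubID, PName, Price, AuthID; row i has aⱼ where attribute j ∈ Ri, else bᵢⱼ.
Initial tableau (one row per fragment):
  row 1: b11 a2 a3 a4 a5
  row 2: b21 a2 a3 b24 b25
  row 3: a1 b32 a3 a4 b35
  row 4: a1 a2 a3 b44 b45
Rows 1 and 2 agree on PName; apply PName→ISBN and equate their ISBN entries.
Rows 1 and 3 agree on PName; apply PName→ISBN and equate their ISBN entries.
Rows 1 and 3 agree on ISBN; apply ISBN→PubID and equate their PubID entries.
Rows 1 and 2 agree on ISBN, PubID; apply ISBN, PubID→Price and equate their Price entries.
Rows 1 and 4 agree on ISBN, PubID; apply ISBN, PubID→Price and equate their Price entries.
Row 1 is now all distinguished symbols — the join is lossless.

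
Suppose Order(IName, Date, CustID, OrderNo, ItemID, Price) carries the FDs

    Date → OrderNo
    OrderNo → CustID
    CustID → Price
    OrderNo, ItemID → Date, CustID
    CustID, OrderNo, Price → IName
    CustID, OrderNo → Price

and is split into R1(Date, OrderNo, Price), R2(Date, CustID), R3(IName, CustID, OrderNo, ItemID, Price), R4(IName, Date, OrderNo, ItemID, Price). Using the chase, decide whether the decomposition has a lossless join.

Chase test. Columns are IName, Date, CustID, OrderNo, ItemID, Price; row i has aⱼ where attribute j ∈ Ri, else bᵢⱼ.
Initial tableau (one row per fragment):
  row 1: b11 a2 b13 a4 b15 a6
  row 2: b21 a2 a3 b24 b25 b26
  row 3: a1 b32 a3 a4 a5 a6
  row 4: a1 a2 b43 a4 a5 a6
Rows 1 and 2 agree on Date; apply Date→OrderNo and equate their OrderNo entries.
Rows 1 and 2 agree on OrderNo; apply OrderNo→CustID and equate their CustID entries.
Rows 1 and 4 agree on OrderNo; apply OrderNo→CustID and equate their CustID entries.
Rows 1 and 2 agree on CustID; apply CustID→Price and equate their Price entries.
Rows 3 and 4 agree on OrderNo, ItemID; apply OrderNo, ItemID→Date, CustID and equate their Date, CustID entries.
Rows 1 and 2 agree on CustID, OrderNo, Price; apply CustID, OrderNo, Price→IName and equate their IName entries.
Rows 1 and 3 agree on CustID, OrderNo, Price; apply CustID, OrderNo, Price→IName and equate their IName entries.
Row 3 is now all distinguished symbols — the join is lossless.

Yes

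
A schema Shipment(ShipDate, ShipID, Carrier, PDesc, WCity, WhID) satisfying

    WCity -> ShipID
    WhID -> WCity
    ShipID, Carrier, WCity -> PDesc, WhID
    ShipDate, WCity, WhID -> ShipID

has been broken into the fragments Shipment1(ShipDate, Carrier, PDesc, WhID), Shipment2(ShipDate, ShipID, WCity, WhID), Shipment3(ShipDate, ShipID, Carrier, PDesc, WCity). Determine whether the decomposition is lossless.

Yes

Chase test. Columns are ShipDate, ShipID, Carrier, PDesc, WCity, WhID; row i has aⱼ where attribute j ∈ Shipmenti, else bᵢⱼ.
Initial tableau (one row per fragment):
  row 1: a1 b12 a3 a4 b15 a6
  row 2: a1 a2 b23 b24 a5 a6
  row 3: a1 a2 a3 a4 a5 b36
Rows 1 and 2 agree on WhID; apply WhID→WCity and equate their WCity entries.
Rows 1 and 2 agree on ShipDate, WCity, WhID; apply ShipDate, WCity, WhID→ShipID and equate their ShipID entries.
Rows 1 and 3 agree on ShipID, Carrier, WCity; apply ShipID, Carrier, WCity→PDesc, WhID and equate their PDesc, WhID entries.
Row 1 is now all distinguished symbols — the join is lossless.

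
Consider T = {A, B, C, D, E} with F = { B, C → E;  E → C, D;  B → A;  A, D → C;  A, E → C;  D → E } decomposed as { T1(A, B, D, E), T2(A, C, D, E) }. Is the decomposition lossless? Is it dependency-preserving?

lossless but not dependency-preserving

Lossless test: (A, D, E)⁺ = {A, C, D, E}, which contains all of one fragment — lossless.
Dependency preservation: the restricted closure of {B, C} across the fragments never reaches {E}, so B, C → E cannot be enforced without a join — not preserved.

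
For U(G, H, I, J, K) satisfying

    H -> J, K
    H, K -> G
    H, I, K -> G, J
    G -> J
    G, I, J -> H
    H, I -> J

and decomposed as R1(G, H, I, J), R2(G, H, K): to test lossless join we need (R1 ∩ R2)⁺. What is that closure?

R1 ∩ R2 = {G, H}.
H → J, K applies, adding J, K
Closure: {G, H, J, K}.

G, H, J, K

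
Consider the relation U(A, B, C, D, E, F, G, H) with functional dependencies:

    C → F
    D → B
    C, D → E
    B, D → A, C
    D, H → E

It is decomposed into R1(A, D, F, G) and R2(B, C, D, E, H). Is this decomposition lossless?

Common attributes: R1 ∩ R2 = {D}.
Closure of {D}: D → B applies, adding B; B, D → A, C applies, adding A, C; C → F applies, adding F; C, D → E applies, adding E. So (D)⁺ = {A, B, C, D, E, F}.
The closure contains neither all of R1 = {A, D, F, G} nor all of R2 = {B, C, D, E, H}, so the common attributes are not a superkey of either fragment. The join is lossy.

No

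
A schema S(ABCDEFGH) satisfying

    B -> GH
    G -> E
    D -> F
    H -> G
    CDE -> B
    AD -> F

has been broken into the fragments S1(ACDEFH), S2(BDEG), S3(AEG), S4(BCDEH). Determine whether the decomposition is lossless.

Yes

Chase test. Columns are ABCDEFGH; row i has aⱼ where attribute j ∈ Si, else bᵢⱼ.
Initial tableau (one row per fragment):
  row 1: a1 b12 a3 a4 a5 a6 b17 a8
  row 2: b21 a2 b23 a4 a5 b26 a7 b28
  row 3: a1 b32 b33 b34 a5 b36 a7 b38
  row 4: b41 a2 a3 a4 a5 b46 b47 a8
Rows 2 and 4 agree on B; apply B→GH and equate their GH entries.
Rows 1 and 2 agree on D; apply D→F and equate their F entries.
Rows 1 and 4 agree on D; apply D→F and equate their F entries.
Rows 1 and 2 agree on H; apply H→G and equate their G entries.
Rows 1 and 4 agree on CDE; apply CDE→B and equate their B entries.
Row 1 is now all distinguished symbols — the join is lossless.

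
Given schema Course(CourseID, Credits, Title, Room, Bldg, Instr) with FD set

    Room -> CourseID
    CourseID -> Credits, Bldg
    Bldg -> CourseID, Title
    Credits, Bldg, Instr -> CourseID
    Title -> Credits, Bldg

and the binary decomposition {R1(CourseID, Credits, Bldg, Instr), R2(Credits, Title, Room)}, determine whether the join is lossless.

Common attributes: R1 ∩ R2 = {Credits}.
No dependency enlarges {Credits}, so (Credits)⁺ = {Credits}.
The closure contains neither all of R1 = {CourseID, Credits, Bldg, Instr} nor all of R2 = {Credits, Title, Room}, so the common attributes are not a superkey of either fragment. The join is lossy.

No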